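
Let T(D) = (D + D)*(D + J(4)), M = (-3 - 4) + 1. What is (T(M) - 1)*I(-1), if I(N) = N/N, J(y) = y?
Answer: 23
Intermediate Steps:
M = -6 (M = -7 + 1 = -6)
I(N) = 1
T(D) = 2*D*(4 + D) (T(D) = (D + D)*(D + 4) = (2*D)*(4 + D) = 2*D*(4 + D))
(T(M) - 1)*I(-1) = (2*(-6)*(4 - 6) - 1)*1 = (2*(-6)*(-2) - 1)*1 = (24 - 1)*1 = 23*1 = 23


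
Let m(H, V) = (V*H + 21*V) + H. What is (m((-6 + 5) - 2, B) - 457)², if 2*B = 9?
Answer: 143641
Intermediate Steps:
B = 9/2 (B = (½)*9 = 9/2 ≈ 4.5000)
m(H, V) = H + 21*V + H*V (m(H, V) = (H*V + 21*V) + H = (21*V + H*V) + H = H + 21*V + H*V)
(m((-6 + 5) - 2, B) - 457)² = ((((-6 + 5) - 2) + 21*(9/2) + ((-6 + 5) - 2)*(9/2)) - 457)² = (((-1 - 2) + 189/2 + (-1 - 2)*(9/2)) - 457)² = ((-3 + 189/2 - 3*9/2) - 457)² = ((-3 + 189/2 - 27/2) - 457)² = (78 - 457)² = (-379)² = 143641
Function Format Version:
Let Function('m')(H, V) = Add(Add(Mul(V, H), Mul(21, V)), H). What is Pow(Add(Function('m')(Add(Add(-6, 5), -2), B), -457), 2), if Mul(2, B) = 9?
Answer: 143641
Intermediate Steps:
B = Rational(9, 2) (B = Mul(Rational(1, 2), 9) = Rational(9, 2) ≈ 4.5000)
Function('m')(H, V) = Add(H, Mul(21, V), Mul(H, V)) (Function('m')(H, V) = Add(Add(Mul(H, V), Mul(21, V)), H) = Add(Add(Mul(21, V), Mul(H, V)), H) = Add(H, Mul(21, V), Mul(H, V)))
Pow(Add(Function('m')(Add(Add(-6, 5), -2), B), -457), 2) = Pow(Add(Add(Add(Add(-6, 5), -2), Mul(21, Rational(9, 2)), Mul(Add(Add(-6, 5), -2), Rational(9, 2))), -457), 2) = Pow(Add(Add(Add(-1, -2), Rational(189, 2), Mul(Add(-1, -2), Rational(9, 2))), -457), 2) = Pow(Add(Add(-3, Rational(189, 2), Mul(-3, Rational(9, 2))), -457), 2) = Pow(Add(Add(-3, Rational(189, 2), Rational(-27, 2)), -457), 2) = Pow(Add(78, -457), 2) = Pow(-379, 2) = 143641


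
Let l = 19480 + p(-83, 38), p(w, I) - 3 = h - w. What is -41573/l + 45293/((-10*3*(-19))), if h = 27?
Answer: 41129959/531810 ≈ 77.340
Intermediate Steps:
p(w, I) = 30 - w (p(w, I) = 3 + (27 - w) = 30 - w)
l = 19593 (l = 19480 + (30 - 1*(-83)) = 19480 + (30 + 83) = 19480 + 113 = 19593)
-41573/l + 45293/((-10*3*(-19))) = -41573/19593 + 45293/((-10*3*(-19))) = -41573*1/19593 + 45293/((-30*(-19))) = -5939/2799 + 45293/570 = 41129959/531810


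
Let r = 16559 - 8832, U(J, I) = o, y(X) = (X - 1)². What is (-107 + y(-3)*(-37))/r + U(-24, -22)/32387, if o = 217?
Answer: -20961754/250254349 ≈ -0.083762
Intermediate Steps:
y(X) = (-1 + X)²
U(J, I) = 217
r = 7727
(-107 + y(-3)*(-37))/r + U(-24, -22)/32387 = (-107 + (-1 - 3)²*(-37))/7727 + 217/32387 = (-107 + (-4)²*(-37))*(1/7727) + 217*(1/32387) = (-107 + 16*(-37))*(1/7727) + 217/32387 = (-107 - 592)*(1/7727) + 217/32387 = -699*1/7727 + 217/32387 = -699/7727 + 217/32387 = -20961754/250254349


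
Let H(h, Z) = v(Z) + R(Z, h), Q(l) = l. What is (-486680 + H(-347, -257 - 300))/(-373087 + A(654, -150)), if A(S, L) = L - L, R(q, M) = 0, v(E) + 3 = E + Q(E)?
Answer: 487797/373087 ≈ 1.3075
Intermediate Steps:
v(E) = -3 + 2*E (v(E) = -3 + (E + E) = -3 + 2*E)
H(h, Z) = -3 + 2*Z (H(h, Z) = (-3 + 2*Z) + 0 = -3 + 2*Z)
A(S, L) = 0
(-486680 + H(-347, -257 - 300))/(-373087 + A(654, -150)) = (-486680 + (-3 + 2*(-257 - 300)))/(-373087 + 0) = (-486680 + (-3 + 2*(-557)))/(-373087) = (-486680 + (-3 - 1114))*(-1/373087) = (-486680 - 1117)*(-1/373087) = -487797*(-1/373087) = 487797/373087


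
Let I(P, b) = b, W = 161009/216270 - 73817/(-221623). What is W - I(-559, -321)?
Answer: 15437308093607/47930406210 ≈ 322.08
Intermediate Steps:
W = 51647700197/47930406210 (W = 161009*(1/216270) - 73817*(-1/221623) = 161009/216270 + 73817/221623 = 51647700197/47930406210 ≈ 1.0776)
W - I(-559, -321) = 51647700197/47930406210 - 1*(-321) = 51647700197/47930406210 + 321 = 15437308093607/47930406210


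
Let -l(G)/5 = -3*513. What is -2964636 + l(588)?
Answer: -2956941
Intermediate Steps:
l(G) = 7695 (l(G) = -(-15)*513 = -5*(-1539) = 7695)
-2964636 + l(588) = -2964636 + 7695 = -2956941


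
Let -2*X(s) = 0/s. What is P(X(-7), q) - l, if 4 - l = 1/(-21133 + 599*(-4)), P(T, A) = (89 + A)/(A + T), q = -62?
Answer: -208727/47058 ≈ -4.4355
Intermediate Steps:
X(s) = 0 (X(s) = -0/s = -1/2*0 = 0)
P(T, A) = (89 + A)/(A + T)
l = 94117/23529 (l = 4 - 1/(-21133 + 599*(-4)) = 4 - 1/(-21133 - 2396) = 4 - 1/(-23529) = 4 - 1*(-1/23529) = 4 + 1/23529 = 94117/23529 ≈ 4.0000)
P(X(-7), q) - l = (89 - 62)/(-62 + 0) - 1*94117/23529 = 27/(-62) - 94117/23529 = -1/62*27 - 94117/23529 = -27/62 - 94117/23529 = -208727/47058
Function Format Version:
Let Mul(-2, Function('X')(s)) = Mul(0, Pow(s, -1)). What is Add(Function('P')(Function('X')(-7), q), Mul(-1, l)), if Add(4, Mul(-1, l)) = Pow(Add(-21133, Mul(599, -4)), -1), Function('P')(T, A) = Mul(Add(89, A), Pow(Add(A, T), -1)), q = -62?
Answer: Rational(-208727, 47058) ≈ -4.4355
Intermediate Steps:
Function('X')(s) = 0 (Function('X')(s) = Mul(Rational(-1, 2), Mul(0, Pow(s, -1))) = Mul(Rational(-1, 2), 0) = 0)
Function('P')(T, A) = Mul(Pow(Add(A, T), -1), Add(89, A))
l = Rational(94117, 23529) (l = Add(4, Mul(-1, Pow(Add(-21133, Mul(599, -4)), -1))) = Add(4, Mul(-1, Pow(Add(-21133, -2396), -1))) = Add(4, Mul(-1, Pow(-23529, -1))) = Add(4, Mul(-1, Rational(-1, 23529))) = Add(4, Rational(1, 23529)) = Rational(94117, 23529) ≈ 4.0000)
Add(Function('P')(Function('X')(-7), q), Mul(-1, l)) = Add(Mul(Pow(Add(-62, 0), -1), Add(89, -62)), Mul(-1, Rational(94117, 23529))) = Add(Mul(Pow(-62, -1), 27), Rational(-94117, 23529)) = Add(Mul(Rational(-1, 62), 27), Rational(-94117, 23529)) = Add(Rational(-27, 62), Rational(-94117, 23529)) = Rational(-208727, 47058)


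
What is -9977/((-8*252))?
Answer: 9977/2016 ≈ 4.9489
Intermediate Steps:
-9977/((-8*252)) = -9977/(-2016) = -9977*(-1/2016) = 9977/2016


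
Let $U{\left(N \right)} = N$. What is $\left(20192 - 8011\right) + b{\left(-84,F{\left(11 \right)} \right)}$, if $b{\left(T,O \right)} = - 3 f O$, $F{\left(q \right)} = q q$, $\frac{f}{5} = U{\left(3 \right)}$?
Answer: $6736$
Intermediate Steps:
$f = 15$ ($f = 5 \cdot 3 = 15$)
$F{\left(q \right)} = q^{2}$
$b{\left(T,O \right)} = - 45 O$ ($b{\left(T,O \right)} = \left(-3\right) 15 O = - 45 O$)
$\left(20192 - 8011\right) + b{\left(-84,F{\left(11 \right)} \right)} = \left(20192 - 8011\right) - 45 \cdot 11^{2} = 12181 - 5445 = 6736$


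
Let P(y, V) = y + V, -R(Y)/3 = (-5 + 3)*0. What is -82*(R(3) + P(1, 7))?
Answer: -656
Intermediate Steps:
R(Y) = 0 (R(Y) = -3*(-5 + 3)*0 = -(-6)*0 = -3*0 = 0)
P(y, V) = V + y
-82*(R(3) + P(1, 7)) = -82*(0 + (7 + 1)) = -82*(0 + 8) = -82*8 = -656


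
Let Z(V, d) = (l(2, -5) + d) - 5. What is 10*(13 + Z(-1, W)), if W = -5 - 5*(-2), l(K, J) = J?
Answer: 80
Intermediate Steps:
W = 5 (W = -5 + 10 = 5)
Z(V, d) = -10 + d (Z(V, d) = (-5 + d) - 5 = -10 + d)
10*(13 + Z(-1, W)) = 10*(13 + (-10 + 5)) = 10*(13 - 5) = 10*8 = 80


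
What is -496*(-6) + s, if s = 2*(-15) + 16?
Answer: 2962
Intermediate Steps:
s = -14 (s = -30 + 16 = -14)
-496*(-6) + s = -496*(-6) - 14 = 2976 - 14 = 2962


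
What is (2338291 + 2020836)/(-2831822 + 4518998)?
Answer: 4359127/1687176 ≈ 2.5837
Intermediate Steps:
(2338291 + 2020836)/(-2831822 + 4518998) = 4359127/1687176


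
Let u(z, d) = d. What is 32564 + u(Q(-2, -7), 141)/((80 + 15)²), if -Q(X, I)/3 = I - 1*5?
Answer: 293890241/9025 ≈ 32564.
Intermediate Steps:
Q(X, I) = 15 - 3*I (Q(X, I) = -3*(I - 1*5) = -3*(I - 5) = -3*(-5 + I) = 15 - 3*I)
32564 + u(Q(-2, -7), 141)/((80 + 15)²) = 32564 + 141/((80 + 15)²) = 32564 + 141/(95²) = 32564 + 141/9025 = 293890241/9025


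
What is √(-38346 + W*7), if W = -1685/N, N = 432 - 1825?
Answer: I*√1518204631/199 ≈ 195.8*I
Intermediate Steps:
N = -1393
W = 1685/1393 (W = -1685/(-1393) = -1685*(-1/1393) = 1685/1393 ≈ 1.2096)
√(-38346 + W*7) = √(-38346 + (1685/1393)*7) = √(-38346 + 1685/199) = √(-7629169/199) = I*√1518204631/199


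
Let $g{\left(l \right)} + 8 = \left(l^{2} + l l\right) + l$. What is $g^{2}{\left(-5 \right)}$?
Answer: $1369$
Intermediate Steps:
$g{\left(l \right)} = -8 + l + 2 l^{2}$ ($g{\left(l \right)} = -8 + \left(\left(l^{2} + l l\right) + l\right) = -8 + \left(\left(l^{2} + l^{2}\right) + l\right) = -8 + \left(2 l^{2} + l\right) = -8 + \left(l + 2 l^{2}\right) = -8 + l + 2 l^{2}$)
$g^{2}{\left(-5 \right)} = \left(-8 - 5 + 2 \left(-5\right)^{2}\right)^{2} = \left(-8 - 5 + 2 \cdot 25\right)^{2} = \left(-8 - 5 + 50\right)^{2} = 37^{2} = 1369$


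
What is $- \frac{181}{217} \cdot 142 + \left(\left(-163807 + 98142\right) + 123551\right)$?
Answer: $\frac{12535560}{217} \approx 57768.0$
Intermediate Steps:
$- \frac{181}{217} \cdot 142 + \left(\left(-163807 + 98142\right) + 123551\right) = \left(-181\right) \frac{1}{217} \cdot 142 + \left(-65665 + 123551\right) = \left(- \frac{181}{217}\right) 142 + 57886 = - \frac{25702}{217} + 57886 = \frac{12535560}{217}$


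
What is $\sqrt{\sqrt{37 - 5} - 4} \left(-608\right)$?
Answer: $- 1216 \sqrt{-1 + \sqrt{2}} \approx -782.61$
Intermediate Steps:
$\sqrt{\sqrt{37 - 5} - 4} \left(-608\right) = \sqrt{\sqrt{32} - 4} \left(-608\right) = \sqrt{4 \sqrt{2} - 4} \left(-608\right) = \sqrt{-4 + 4 \sqrt{2}} \left(-608\right) = - 608 \sqrt{-4 + 4 \sqrt{2}}$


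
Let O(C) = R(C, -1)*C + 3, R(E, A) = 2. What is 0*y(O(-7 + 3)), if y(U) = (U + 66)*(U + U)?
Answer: 0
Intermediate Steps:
O(C) = 3 + 2*C (O(C) = 2*C + 3 = 3 + 2*C)
y(U) = 2*U*(66 + U) (y(U) = (66 + U)*(2*U) = 2*U*(66 + U))
0*y(O(-7 + 3)) = 0*(2*(3 + 2*(-7 + 3))*(66 + (3 + 2*(-7 + 3)))) = 0*(2*(3 + 2*(-4))*(66 + (3 + 2*(-4)))) = 0*(2*(3 - 8)*(66 + (3 - 8))) = 0*(2*(-5)*(66 - 5)) = 0*(2*(-5)*61) = 0*(-610) = 0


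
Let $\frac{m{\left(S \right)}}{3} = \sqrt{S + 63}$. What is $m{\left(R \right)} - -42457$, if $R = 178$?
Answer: $42457 + 3 \sqrt{241} \approx 42504.0$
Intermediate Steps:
$m{\left(S \right)} = 3 \sqrt{63 + S}$ ($m{\left(S \right)} = 3 \sqrt{S + 63} = 3 \sqrt{63 + S}$)
$m{\left(R \right)} - -42457 = 3 \sqrt{63 + 178} - -42457 = 3 \sqrt{241} + 42457 = 42457 + 3 \sqrt{241}$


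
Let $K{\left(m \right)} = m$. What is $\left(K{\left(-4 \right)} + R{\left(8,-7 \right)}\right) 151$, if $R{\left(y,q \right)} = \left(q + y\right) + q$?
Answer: $-1510$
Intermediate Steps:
$R{\left(y,q \right)} = y + 2 q$
$\left(K{\left(-4 \right)} + R{\left(8,-7 \right)}\right) 151 = \left(-4 + \left(8 + 2 \left(-7\right)\right)\right) 151 = \left(-4 + \left(8 - 14\right)\right) 151 = \left(-4 - 6\right) 151 = \left(-10\right) 151 = -1510$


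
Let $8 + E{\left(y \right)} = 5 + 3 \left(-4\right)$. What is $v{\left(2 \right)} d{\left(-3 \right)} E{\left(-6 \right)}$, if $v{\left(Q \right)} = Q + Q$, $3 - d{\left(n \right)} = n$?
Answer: $-360$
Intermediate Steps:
$d{\left(n \right)} = 3 - n$
$E{\left(y \right)} = -15$ ($E{\left(y \right)} = -8 + \left(5 + 3 \left(-4\right)\right) = -8 + \left(5 - 12\right) = -8 - 7 = -15$)
$v{\left(Q \right)} = 2 Q$
$v{\left(2 \right)} d{\left(-3 \right)} E{\left(-6 \right)} = 2 \cdot 2 \left(3 - -3\right) \left(-15\right) = 4 \left(3 + 3\right) \left(-15\right) = 4 \cdot 6 \left(-15\right) = 24 \left(-15\right) = -360$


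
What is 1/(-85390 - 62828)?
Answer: -1/148218 ≈ -6.7468e-6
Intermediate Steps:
1/(-85390 - 62828) = 1/(-148218) = -1/148218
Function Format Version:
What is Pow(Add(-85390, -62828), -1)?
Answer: Rational(-1, 148218) ≈ -6.7468e-6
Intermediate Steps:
Pow(Add(-85390, -62828), -1) = Pow(-148218, -1) = Rational(-1, 148218)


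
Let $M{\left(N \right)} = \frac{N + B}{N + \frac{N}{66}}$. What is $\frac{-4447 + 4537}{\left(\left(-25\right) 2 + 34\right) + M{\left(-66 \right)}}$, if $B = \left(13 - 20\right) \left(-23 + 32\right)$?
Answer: $- \frac{6030}{943} \approx -6.3945$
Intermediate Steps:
$B = -63$ ($B = \left(-7\right) 9 = -63$)
$M{\left(N \right)} = \frac{66 \left(-63 + N\right)}{67 N}$ ($M{\left(N \right)} = \frac{N - 63}{N + \frac{N}{66}} = \frac{-63 + N}{N + N \frac{1}{66}} = \frac{-63 + N}{N + \frac{N}{66}} = \frac{-63 + N}{\frac{67}{66} N} = \left(-63 + N\right) \frac{66}{67 N} = \frac{66 \left(-63 + N\right)}{67 N}$)
$\frac{-4447 + 4537}{\left(\left(-25\right) 2 + 34\right) + M{\left(-66 \right)}} = \frac{-4447 + 4537}{\left(\left(-25\right) 2 + 34\right) + \frac{66 \left(-63 - 66\right)}{67 \left(-66\right)}} = \frac{90}{\left(-50 + 34\right) + \frac{66}{67} \left(- \frac{1}{66}\right) \left(-129\right)} = \frac{90}{-16 + \frac{129}{67}} = \frac{90}{- \frac{943}{67}} = 90 \left(- \frac{67}{943}\right) = - \frac{6030}{943}$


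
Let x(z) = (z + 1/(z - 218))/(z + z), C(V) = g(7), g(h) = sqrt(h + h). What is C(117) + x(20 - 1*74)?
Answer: 14689/29376 + sqrt(14) ≈ 4.2417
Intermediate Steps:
g(h) = sqrt(2)*sqrt(h) (g(h) = sqrt(2*h) = sqrt(2)*sqrt(h))
C(V) = sqrt(14) (C(V) = sqrt(2)*sqrt(7) = sqrt(14))
x(z) = (z + 1/(-218 + z))/(2*z) (x(z) = (z + 1/(-218 + z))/((2*z)) = (z + 1/(-218 + z))*(1/(2*z)) = (z + 1/(-218 + z))/(2*z))
C(117) + x(20 - 1*74) = sqrt(14) + (1 + (20 - 1*74)**2 - 218*(20 - 1*74))/(2*(20 - 1*74)*(-218 + (20 - 1*74))) = sqrt(14) + (1 + (20 - 74)**2 - 218*(20 - 74))/(2*(20 - 74)*(-218 + (20 - 74))) = sqrt(14) + (1/2)*(1 + (-54)**2 - 218*(-54))/(-54*(-218 - 54)) = sqrt(14) + (1/2)*(-1/54)*(1 + 2916 + 11772)/(-272) = sqrt(14) + (1/2)*(-1/54)*(-1/272)*14689 = sqrt(14) + 14689/29376 = 14689/29376 + sqrt(14)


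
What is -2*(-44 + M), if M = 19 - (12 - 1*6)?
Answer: 62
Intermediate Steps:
M = 13 (M = 19 - (12 - 6) = 19 - 1*6 = 19 - 6 = 13)
-2*(-44 + M) = -2*(-44 + 13) = -2*(-31) = 62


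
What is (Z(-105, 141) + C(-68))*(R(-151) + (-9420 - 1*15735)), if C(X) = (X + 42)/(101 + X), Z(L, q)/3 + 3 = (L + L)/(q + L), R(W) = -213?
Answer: 7614628/11 ≈ 6.9224e+5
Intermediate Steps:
Z(L, q) = -9 + 6*L/(L + q) (Z(L, q) = -9 + 3*((L + L)/(q + L)) = -9 + 3*((2*L)/(L + q)) = -9 + 3*(2*L/(L + q)) = -9 + 6*L/(L + q))
C(X) = (42 + X)/(101 + X)
(Z(-105, 141) + C(-68))*(R(-151) + (-9420 - 1*15735)) = (3*(-1*(-105) - 3*141)/(-105 + 141) + (42 - 68)/(101 - 68))*(-213 + (-9420 - 1*15735)) = (3*(105 - 423)/36 - 26/33)*(-213 + (-9420 - 15735)) = (3*(1/36)*(-318) + (1/33)*(-26))*(-213 - 25155) = (-53/2 - 26/33)*(-25368) = -1801/66*(-25368) = 7614628/11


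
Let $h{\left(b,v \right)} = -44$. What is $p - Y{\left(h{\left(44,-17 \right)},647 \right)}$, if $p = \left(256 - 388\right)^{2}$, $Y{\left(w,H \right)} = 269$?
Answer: $17155$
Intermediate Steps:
$p = 17424$ ($p = \left(-132\right)^{2} = 17424$)
$p - Y{\left(h{\left(44,-17 \right)},647 \right)} = 17424 - 269 = 17155$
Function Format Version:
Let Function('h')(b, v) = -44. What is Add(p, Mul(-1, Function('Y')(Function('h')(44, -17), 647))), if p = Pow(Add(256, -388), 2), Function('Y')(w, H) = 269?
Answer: 17155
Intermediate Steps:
p = 17424 (p = Pow(-132, 2) = 17424)
Add(p, Mul(-1, Function('Y')(Function('h')(44, -17), 647))) = Add(17424, Mul(-1, 269)) = Add(17424, -269) = 17155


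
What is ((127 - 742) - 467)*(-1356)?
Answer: 1467192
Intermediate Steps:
((127 - 742) - 467)*(-1356) = (-615 - 467)*(-1356) = -1082*(-1356) = 1467192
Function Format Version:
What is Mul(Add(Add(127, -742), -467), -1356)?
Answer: 1467192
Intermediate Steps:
Mul(Add(Add(127, -742), -467), -1356) = Mul(Add(-615, -467), -1356) = Mul(-1082, -1356) = 1467192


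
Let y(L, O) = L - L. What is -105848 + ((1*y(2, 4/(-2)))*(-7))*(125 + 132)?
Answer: -105848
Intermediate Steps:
y(L, O) = 0
-105848 + ((1*y(2, 4/(-2)))*(-7))*(125 + 132) = -105848 + ((1*0)*(-7))*(125 + 132) = -105848 + (0*(-7))*257 = -105848 + 0*257 = -105848 + 0 = -105848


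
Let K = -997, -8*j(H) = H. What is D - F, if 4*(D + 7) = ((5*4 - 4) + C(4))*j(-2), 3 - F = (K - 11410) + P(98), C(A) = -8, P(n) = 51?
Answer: -24731/2 ≈ -12366.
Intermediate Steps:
j(H) = -H/8
F = 12359 (F = 3 - ((-997 - 11410) + 51) = 3 - (-12407 + 51) = 3 - 1*(-12356) = 3 + 12356 = 12359)
D = -13/2 (D = -7 + (((5*4 - 4) - 8)*(-⅛*(-2)))/4 = -7 + (((20 - 4) - 8)*(¼))/4 = -7 + ((16 - 8)*(¼))/4 = -7 + (8*(¼))/4 = -7 + (¼)*2 = -7 + ½ = -13/2 ≈ -6.5000)
D - F = -13/2 - 1*12359 = -13/2 - 12359 = -24731/2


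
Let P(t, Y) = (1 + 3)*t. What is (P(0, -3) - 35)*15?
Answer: -525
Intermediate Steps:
P(t, Y) = 4*t
(P(0, -3) - 35)*15 = (4*0 - 35)*15 = (0 - 35)*15 = -35*15 = -525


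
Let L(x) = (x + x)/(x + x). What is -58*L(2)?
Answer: -58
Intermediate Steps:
L(x) = 1 (L(x) = (2*x)/((2*x)) = (2*x)*(1/(2*x)) = 1)
-58*L(2) = -58*1 = -58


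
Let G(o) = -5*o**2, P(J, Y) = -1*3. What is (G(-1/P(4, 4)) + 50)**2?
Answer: 198025/81 ≈ 2444.8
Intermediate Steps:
P(J, Y) = -3
(G(-1/P(4, 4)) + 50)**2 = (-5*(-1/(-3))**2 + 50)**2 = (-5*(-1*(-1/3))**2 + 50)**2 = (-5*(1/3)**2 + 50)**2 = (-5*1/9 + 50)**2 = (-5/9 + 50)**2 = (445/9)**2 = 198025/81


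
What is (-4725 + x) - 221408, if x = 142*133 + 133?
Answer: -207114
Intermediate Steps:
x = 19019 (x = 18886 + 133 = 19019)
(-4725 + x) - 221408 = (-4725 + 19019) - 221408 = 14294 - 221408 = -207114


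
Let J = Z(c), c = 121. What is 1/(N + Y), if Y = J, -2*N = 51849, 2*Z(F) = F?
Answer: -1/25864 ≈ -3.8664e-5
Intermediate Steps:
Z(F) = F/2
N = -51849/2 (N = -1/2*51849 = -51849/2 ≈ -25925.)
J = 121/2 (J = (1/2)*121 = 121/2 ≈ 60.500)
Y = 121/2 ≈ 60.500
1/(N + Y) = 1/(-51849/2 + 121/2) = 1/(-25864) = -1/25864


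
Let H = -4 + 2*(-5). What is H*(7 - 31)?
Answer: 336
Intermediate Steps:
H = -14 (H = -4 - 10 = -14)
H*(7 - 31) = -14*(7 - 31) = -14*(-24) = 336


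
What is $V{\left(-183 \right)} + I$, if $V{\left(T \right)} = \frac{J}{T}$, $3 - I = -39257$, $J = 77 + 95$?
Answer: $\frac{7184408}{183} \approx 39259.0$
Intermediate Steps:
$J = 172$
$I = 39260$ ($I = 3 - -39257 = 3 + 39257 = 39260$)
$V{\left(T \right)} = \frac{172}{T}$
$V{\left(-183 \right)} + I = \frac{172}{-183} + 39260 = 172 \left(- \frac{1}{183}\right) + 39260 = - \frac{172}{183} + 39260 = \frac{7184408}{183}$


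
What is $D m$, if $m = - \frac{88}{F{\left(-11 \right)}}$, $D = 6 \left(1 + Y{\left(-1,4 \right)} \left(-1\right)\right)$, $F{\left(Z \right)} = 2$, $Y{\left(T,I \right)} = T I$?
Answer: $-1320$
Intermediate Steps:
$Y{\left(T,I \right)} = I T$
$D = 30$ ($D = 6 \left(1 + 4 \left(-1\right) \left(-1\right)\right) = 6 \left(1 - -4\right) = 6 \left(1 + 4\right) = 6 \cdot 5 = 30$)
$m = -44$ ($m = - \frac{88}{2} = \left(-88\right) \frac{1}{2} = -44$)
$D m = 30 \left(-44\right) = -1320$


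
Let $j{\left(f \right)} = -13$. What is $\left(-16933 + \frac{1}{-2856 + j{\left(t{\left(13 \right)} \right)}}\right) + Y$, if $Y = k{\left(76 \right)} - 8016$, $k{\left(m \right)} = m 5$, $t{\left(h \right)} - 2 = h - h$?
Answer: $- \frac{70488462}{2869} \approx -24569.0$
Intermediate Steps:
$t{\left(h \right)} = 2$ ($t{\left(h \right)} = 2 + \left(h - h\right) = 2 + 0 = 2$)
$k{\left(m \right)} = 5 m$
$Y = -7636$ ($Y = 5 \cdot 76 - 8016 = 380 - 8016 = -7636$)
$\left(-16933 + \frac{1}{-2856 + j{\left(t{\left(13 \right)} \right)}}\right) + Y = \left(-16933 + \frac{1}{-2856 - 13}\right) - 7636 = \left(-16933 + \frac{1}{-2869}\right) - 7636 = \left(-16933 - \frac{1}{2869}\right) - 7636 = - \frac{48580778}{2869} - 7636 = - \frac{70488462}{2869}$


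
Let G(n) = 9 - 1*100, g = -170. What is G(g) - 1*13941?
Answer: -14032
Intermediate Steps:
G(n) = -91 (G(n) = 9 - 100 = -91)
G(g) - 1*13941 = -91 - 1*13941 = -91 - 13941 = -14032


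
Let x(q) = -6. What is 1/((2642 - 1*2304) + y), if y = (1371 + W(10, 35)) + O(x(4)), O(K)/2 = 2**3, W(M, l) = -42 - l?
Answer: 1/1648 ≈ 0.00060680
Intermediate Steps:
O(K) = 16 (O(K) = 2*2**3 = 2*8 = 16)
y = 1310 (y = (1371 + (-42 - 1*35)) + 16 = (1371 + (-42 - 35)) + 16 = (1371 - 77) + 16 = 1294 + 16 = 1310)
1/((2642 - 1*2304) + y) = 1/((2642 - 1*2304) + 1310) = 1/((2642 - 2304) + 1310) = 1/(338 + 1310) = 1/1648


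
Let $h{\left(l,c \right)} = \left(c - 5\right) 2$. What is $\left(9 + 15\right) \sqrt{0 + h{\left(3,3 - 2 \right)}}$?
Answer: $48 i \sqrt{2} \approx 67.882 i$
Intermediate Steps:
$h{\left(l,c \right)} = -10 + 2 c$ ($h{\left(l,c \right)} = \left(-5 + c\right) 2 = -10 + 2 c$)
$\left(9 + 15\right) \sqrt{0 + h{\left(3,3 - 2 \right)}} = \left(9 + 15\right) \sqrt{0 - \left(10 - 2 \left(3 - 2\right)\right)} = 24 \sqrt{0 + \left(-10 + 2 \cdot 1\right)} = 24 \sqrt{0 + \left(-10 + 2\right)} = 24 \sqrt{0 - 8} = 24 \sqrt{-8} = 24 \cdot 2 i \sqrt{2} = 48 i \sqrt{2}$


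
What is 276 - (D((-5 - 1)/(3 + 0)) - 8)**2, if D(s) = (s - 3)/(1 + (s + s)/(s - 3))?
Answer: 12947/81 ≈ 159.84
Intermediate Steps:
D(s) = (-3 + s)/(1 + 2*s/(-3 + s)) (D(s) = (-3 + s)/(1 + (2*s)/(-3 + s)) = (-3 + s)/(1 + 2*s/(-3 + s)))
276 - (D((-5 - 1)/(3 + 0)) - 8)**2 = 276 - ((-3 + (-5 - 1)/(3 + 0))**2/(3*(-1 + (-5 - 1)/(3 + 0))) - 8)**2 = 276 - ((-3 - 6/3)**2/(3*(-1 - 6/3)) - 8)**2 = 276 - ((-3 - 6*1/3)**2/(3*(-1 - 6*1/3)) - 8)**2 = 276 - ((-3 - 2)**2/(3*(-1 - 2)) - 8)**2 = 276 - ((1/3)*(-5)**2/(-3) - 8)**2 = 276 - ((1/3)*(-1/3)*25 - 8)**2 = 276 - (-25/9 - 8)**2 = 276 - (-97/9)**2 = 276 - 1*9409/81 = 276 - 9409/81 = 12947/81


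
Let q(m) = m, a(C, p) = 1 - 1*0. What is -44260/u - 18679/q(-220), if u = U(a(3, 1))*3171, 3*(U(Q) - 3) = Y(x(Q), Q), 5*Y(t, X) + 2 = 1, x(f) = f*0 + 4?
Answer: 18637203/232540 ≈ 80.146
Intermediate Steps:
a(C, p) = 1 (a(C, p) = 1 + 0 = 1)
x(f) = 4 (x(f) = 0 + 4 = 4)
Y(t, X) = -⅕ (Y(t, X) = -⅖ + (⅕)*1 = -⅖ + ⅕ = -⅕)
U(Q) = 44/15 (U(Q) = 3 + (⅓)*(-⅕) = 3 - 1/15 = 44/15)
u = 46508/5 (u = (44/15)*3171 = 46508/5 ≈ 9301.6)
-44260/u - 18679/q(-220) = -44260/46508/5 - 18679/(-220) = -44260*5/46508 - 18679*(-1/220) = -55325/11627 + 18679/220 = 18637203/232540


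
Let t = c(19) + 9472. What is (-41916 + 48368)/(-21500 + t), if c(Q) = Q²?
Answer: -6452/11667 ≈ -0.55301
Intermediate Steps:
t = 9833 (t = 19² + 9472 = 361 + 9472 = 9833)
(-41916 + 48368)/(-21500 + t) = (-41916 + 48368)/(-21500 + 9833) = 6452/(-11667) = 6452*(-1/11667) = -6452/11667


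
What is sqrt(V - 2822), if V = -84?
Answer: I*sqrt(2906) ≈ 53.907*I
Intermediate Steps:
sqrt(V - 2822) = sqrt(-84 - 2822) = sqrt(-2906) = I*sqrt(2906)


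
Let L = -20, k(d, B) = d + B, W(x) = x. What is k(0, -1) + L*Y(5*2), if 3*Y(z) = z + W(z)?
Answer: -403/3 ≈ -134.33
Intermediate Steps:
k(d, B) = B + d
Y(z) = 2*z/3 (Y(z) = (z + z)/3 = (2*z)/3 = 2*z/3)
k(0, -1) + L*Y(5*2) = (-1 + 0) - 40*5*2/3 = -1 - 40*10/3 = -1 - 20*20/3 = -1 - 400/3 = -403/3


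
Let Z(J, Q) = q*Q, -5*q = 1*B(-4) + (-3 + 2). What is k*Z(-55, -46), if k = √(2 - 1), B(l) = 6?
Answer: 46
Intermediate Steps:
q = -1 (q = -(1*6 + (-3 + 2))/5 = -(6 - 1)/5 = -⅕*5 = -1)
Z(J, Q) = -Q
k = 1 (k = √1 = 1)
k*Z(-55, -46) = 1*(-1*(-46)) = 1*46 = 46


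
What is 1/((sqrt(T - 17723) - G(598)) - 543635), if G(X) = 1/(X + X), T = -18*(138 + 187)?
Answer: -70693109396/38431251650983899 - 1430416*I*sqrt(23573)/422743768160822889 ≈ -1.8395e-6 - 5.1951e-10*I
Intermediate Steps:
T = -5850 (T = -18*325 = -5850)
G(X) = 1/(2*X)
1/((sqrt(T - 17723) - G(598)) - 543635) = 1/((sqrt(-5850 - 17723) - 1/(2*598)) - 543635) = 1/((sqrt(-23573) - 1/(2*598)) - 543635) = 1/((I*sqrt(23573) - 1*1/1196) - 543635) = 1/((I*sqrt(23573) - 1/1196) - 543635) = 1/((-1/1196 + I*sqrt(23573)) - 543635) = 1/(-650187461/1196 + I*sqrt(23573))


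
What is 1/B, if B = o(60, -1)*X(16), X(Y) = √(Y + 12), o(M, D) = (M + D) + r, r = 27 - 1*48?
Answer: √7/532 ≈ 0.0049732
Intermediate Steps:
r = -21 (r = 27 - 48 = -21)
o(M, D) = -21 + D + M (o(M, D) = (M + D) - 21 = (D + M) - 21 = -21 + D + M)
X(Y) = √(12 + Y)
B = 76*√7 (B = (-21 - 1 + 60)*√(12 + 16) = 38*√28 = 38*(2*√7) = 76*√7 ≈ 201.08)
1/B = 1/(76*√7) = √7/532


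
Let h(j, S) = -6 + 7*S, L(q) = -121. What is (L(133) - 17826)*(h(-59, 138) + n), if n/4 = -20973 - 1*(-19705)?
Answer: 73798064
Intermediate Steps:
n = -5072 (n = 4*(-20973 - 1*(-19705)) = 4*(-20973 + 19705) = 4*(-1268) = -5072)
(L(133) - 17826)*(h(-59, 138) + n) = (-121 - 17826)*((-6 + 7*138) - 5072) = -17947*((-6 + 966) - 5072) = -17947*(960 - 5072) = -17947*(-4112) = 73798064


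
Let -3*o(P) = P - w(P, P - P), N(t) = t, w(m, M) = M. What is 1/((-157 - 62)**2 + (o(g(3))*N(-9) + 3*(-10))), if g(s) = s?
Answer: 1/47940 ≈ 2.0859e-5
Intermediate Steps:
o(P) = -P/3 (o(P) = -(P - (P - P))/3 = -(P - 1*0)/3 = -(P + 0)/3 = -P/3)
1/((-157 - 62)**2 + (o(g(3))*N(-9) + 3*(-10))) = 1/((-157 - 62)**2 + (-1/3*3*(-9) + 3*(-10))) = 1/((-219)**2 + (-1*(-9) - 30)) = 1/(47961 + (9 - 30)) = 1/(47961 - 21) = 1/47940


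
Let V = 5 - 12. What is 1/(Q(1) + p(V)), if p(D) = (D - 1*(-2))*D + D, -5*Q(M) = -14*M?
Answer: 5/154 ≈ 0.032468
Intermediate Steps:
Q(M) = 14*M/5 (Q(M) = -(-14)*M/5 = 14*M/5)
V = -7
p(D) = D + D*(2 + D) (p(D) = (D + 2)*D + D = (2 + D)*D + D = D*(2 + D) + D = D + D*(2 + D))
1/(Q(1) + p(V)) = 1/((14/5)*1 - 7*(3 - 7)) = 1/(14/5 - 7*(-4)) = 1/(14/5 + 28) = 1/(154/5) = 5/154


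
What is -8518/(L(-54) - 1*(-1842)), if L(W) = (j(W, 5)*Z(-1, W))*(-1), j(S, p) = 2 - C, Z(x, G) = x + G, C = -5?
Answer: -8518/2227 ≈ -3.8249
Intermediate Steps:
Z(x, G) = G + x
j(S, p) = 7 (j(S, p) = 2 - 1*(-5) = 2 + 5 = 7)
L(W) = 7 - 7*W (L(W) = (7*(W - 1))*(-1) = (7*(-1 + W))*(-1) = (-7 + 7*W)*(-1) = 7 - 7*W)
-8518/(L(-54) - 1*(-1842)) = -8518/((7 - 7*(-54)) - 1*(-1842)) = -8518/((7 + 378) + 1842) = -8518/(385 + 1842) = -8518/2227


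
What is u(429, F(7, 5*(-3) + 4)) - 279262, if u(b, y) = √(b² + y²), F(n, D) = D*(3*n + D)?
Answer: -279262 + 11*√1621 ≈ -2.7882e+5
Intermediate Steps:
F(n, D) = D*(D + 3*n)
u(429, F(7, 5*(-3) + 4)) - 279262 = √(429² + ((5*(-3) + 4)*((5*(-3) + 4) + 3*7))²) - 279262 = √(184041 + ((-15 + 4)*((-15 + 4) + 21))²) - 279262 = √(184041 + (-11*(-11 + 21))²) - 279262 = √(184041 + (-11*10)²) - 279262 = √(184041 + (-110)²) - 279262 = √(184041 + 12100) - 279262 = √196141 - 279262 = 11*√1621 - 279262 = -279262 + 11*√1621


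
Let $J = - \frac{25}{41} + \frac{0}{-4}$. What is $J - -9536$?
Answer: $\frac{390951}{41} \approx 9535.4$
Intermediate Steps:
$J = - \frac{25}{41}$ ($J = \left(-25\right) \frac{1}{41} + 0 \left(- \frac{1}{4}\right) = - \frac{25}{41} + 0 = - \frac{25}{41} \approx -0.60976$)
$J - -9536 = - \frac{25}{41} - -9536 = - \frac{25}{41} + 9536 = \frac{390951}{41}$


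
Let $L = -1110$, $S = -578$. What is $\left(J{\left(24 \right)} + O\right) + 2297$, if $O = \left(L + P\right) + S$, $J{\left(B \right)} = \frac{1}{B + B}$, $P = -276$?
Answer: $\frac{15985}{48} \approx 333.02$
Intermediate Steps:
$J{\left(B \right)} = \frac{1}{2 B}$
$O = -1964$ ($O = \left(-1110 - 276\right) - 578 = -1386 - 578 = -1964$)
$\left(J{\left(24 \right)} + O\right) + 2297 = \left(\frac{1}{2 \cdot 24} - 1964\right) + 2297 = \left(\frac{1}{2} \cdot \frac{1}{24} - 1964\right) + 2297 = \left(\frac{1}{48} - 1964\right) + 2297 = - \frac{94271}{48} + 2297 = \frac{15985}{48}$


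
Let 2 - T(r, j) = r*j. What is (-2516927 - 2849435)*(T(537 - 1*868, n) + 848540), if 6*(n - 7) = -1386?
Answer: -4155700000076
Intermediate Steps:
n = -224 (n = 7 + (1/6)*(-1386) = 7 - 231 = -224)
T(r, j) = 2 - j*r (T(r, j) = 2 - r*j = 2 - j*r)
(-2516927 - 2849435)*(T(537 - 1*868, n) + 848540) = (-2516927 - 2849435)*((2 - 1*(-224)*(537 - 1*868)) + 848540) = -5366362*((2 - 1*(-224)*(537 - 868)) + 848540) = -5366362*((2 - 1*(-224)*(-331)) + 848540) = -5366362*((2 - 74144) + 848540) = -5366362*(-74142 + 848540) = -5366362*774398 = -4155700000076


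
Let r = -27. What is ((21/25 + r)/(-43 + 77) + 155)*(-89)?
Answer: -5833772/425 ≈ -13727.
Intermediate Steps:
((21/25 + r)/(-43 + 77) + 155)*(-89) = ((21/25 - 27)/(-43 + 77) + 155)*(-89) = ((21*(1/25) - 27)/34 + 155)*(-89) = ((21/25 - 27)*(1/34) + 155)*(-89) = (-654/25*1/34 + 155)*(-89) = (-327/425 + 155)*(-89) = (65548/425)*(-89) = -5833772/425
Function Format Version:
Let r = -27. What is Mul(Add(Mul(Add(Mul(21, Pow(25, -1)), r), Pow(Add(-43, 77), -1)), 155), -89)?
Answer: Rational(-5833772, 425) ≈ -13727.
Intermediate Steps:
Mul(Add(Mul(Add(Mul(21, Pow(25, -1)), r), Pow(Add(-43, 77), -1)), 155), -89) = Mul(Add(Mul(Add(Mul(21, Pow(25, -1)), -27), Pow(Add(-43, 77), -1)), 155), -89) = Mul(Add(Mul(Add(Mul(21, Rational(1, 25)), -27), Pow(34, -1)), 155), -89) = Mul(Add(Mul(Add(Rational(21, 25), -27), Rational(1, 34)), 155), -89) = Mul(Add(Mul(Rational(-654, 25), Rational(1, 34)), 155), -89) = Mul(Add(Rational(-327, 425), 155), -89) = Mul(Rational(65548, 425), -89) = Rational(-5833772, 425)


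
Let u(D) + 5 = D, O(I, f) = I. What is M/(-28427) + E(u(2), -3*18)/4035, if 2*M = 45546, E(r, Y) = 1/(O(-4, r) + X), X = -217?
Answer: -20307509582/25349350845 ≈ -0.80111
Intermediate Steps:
u(D) = -5 + D
E(r, Y) = -1/221 (E(r, Y) = 1/(-4 - 217) = 1/(-221) = -1/221)
M = 22773 (M = (½)*45546 = 22773)
M/(-28427) + E(u(2), -3*18)/4035 = 22773/(-28427) - 1/221/4035 = 22773*(-1/28427) - 1/221*1/4035 = -22773/28427 - 1/891735 = -20307509582/25349350845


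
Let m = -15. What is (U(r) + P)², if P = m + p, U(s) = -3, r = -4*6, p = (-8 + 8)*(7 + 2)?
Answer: 324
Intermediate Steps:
p = 0 (p = 0*9 = 0)
r = -24
P = -15 (P = -15 + 0 = -15)
(U(r) + P)² = (-3 - 15)² = (-18)² = 324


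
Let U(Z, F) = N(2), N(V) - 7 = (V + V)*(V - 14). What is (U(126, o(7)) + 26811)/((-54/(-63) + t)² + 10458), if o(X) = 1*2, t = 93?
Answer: 1311730/944091 ≈ 1.3894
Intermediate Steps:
o(X) = 2
N(V) = 7 + 2*V*(-14 + V) (N(V) = 7 + (V + V)*(V - 14) = 7 + (2*V)*(-14 + V) = 7 + 2*V*(-14 + V))
U(Z, F) = -41 (U(Z, F) = 7 - 28*2 + 2*2² = 7 - 56 + 2*4 = 7 - 56 + 8 = -41)
(U(126, o(7)) + 26811)/((-54/(-63) + t)² + 10458) = (-41 + 26811)/((-54/(-63) + 93)² + 10458) = 26770/((-54*(-1/63) + 93)² + 10458) = 26770/((6/7 + 93)² + 10458) = 26770/((657/7)² + 10458) = 26770/(431649/49 + 10458) = 26770/(944091/49) = 26770*(49/944091) = 1311730/944091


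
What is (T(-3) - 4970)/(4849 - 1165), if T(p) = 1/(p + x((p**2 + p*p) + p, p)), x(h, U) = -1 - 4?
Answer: -39761/29472 ≈ -1.3491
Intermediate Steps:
x(h, U) = -5
T(p) = 1/(-5 + p) (T(p) = 1/(p - 5) = 1/(-5 + p))
(T(-3) - 4970)/(4849 - 1165) = (1/(-5 - 3) - 4970)/(4849 - 1165) = (1/(-8) - 4970)/3684 = (-1/8 - 4970)*(1/3684) = -39761/8*1/3684 = -39761/29472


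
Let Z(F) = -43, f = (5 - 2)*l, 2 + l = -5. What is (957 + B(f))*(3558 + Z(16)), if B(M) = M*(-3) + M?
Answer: 3511485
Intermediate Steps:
l = -7 (l = -2 - 5 = -7)
f = -21 (f = (5 - 2)*(-7) = 3*(-7) = -21)
B(M) = -2*M (B(M) = -3*M + M = -2*M)
(957 + B(f))*(3558 + Z(16)) = (957 - 2*(-21))*(3558 - 43) = (957 + 42)*3515 = 999*3515 = 3511485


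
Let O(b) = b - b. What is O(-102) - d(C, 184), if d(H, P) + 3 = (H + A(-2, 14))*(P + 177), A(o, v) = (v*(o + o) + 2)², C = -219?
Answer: -973614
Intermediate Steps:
A(o, v) = (2 + 2*o*v)² (A(o, v) = (v*(2*o) + 2)² = (2*o*v + 2)² = (2 + 2*o*v)²)
d(H, P) = -3 + (177 + P)*(2916 + H) (d(H, P) = -3 + (H + 4*(1 - 2*14)²)*(P + 177) = -3 + (H + 4*(1 - 28)²)*(177 + P) = -3 + (H + 4*(-27)²)*(177 + P) = -3 + (H + 4*729)*(177 + P) = -3 + (H + 2916)*(177 + P) = -3 + (2916 + H)*(177 + P) = -3 + (177 + P)*(2916 + H))
O(b) = 0
O(-102) - d(C, 184) = 0 - (516129 + 177*(-219) + 2916*184 - 219*184) = 0 - (516129 - 38763 + 536544 - 40296) = 0 - 1*973614 = 0 - 973614 = -973614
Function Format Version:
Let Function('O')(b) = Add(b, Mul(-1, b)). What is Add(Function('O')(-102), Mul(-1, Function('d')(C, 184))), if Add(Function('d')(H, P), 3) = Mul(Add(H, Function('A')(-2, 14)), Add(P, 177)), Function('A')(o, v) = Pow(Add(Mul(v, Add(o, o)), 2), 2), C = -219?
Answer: -973614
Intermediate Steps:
Function('A')(o, v) = Pow(Add(2, Mul(2, o, v)), 2) (Function('A')(o, v) = Pow(Add(Mul(v, Mul(2, o)), 2), 2) = Pow(Add(Mul(2, o, v), 2), 2) = Pow(Add(2, Mul(2, o, v)), 2))
Function('d')(H, P) = Add(-3, Mul(Add(177, P), Add(2916, H))) (Function('d')(H, P) = Add(-3, Mul(Add(H, Mul(4, Pow(Add(1, Mul(-2, 14)), 2))), Add(P, 177))) = Add(-3, Mul(Add(H, Mul(4, Pow(Add(1, -28), 2))), Add(177, P))) = Add(-3, Mul(Add(H, Mul(4, Pow(-27, 2))), Add(177, P))) = Add(-3, Mul(Add(H, Mul(4, 729)), Add(177, P))) = Add(-3, Mul(Add(H, 2916), Add(177, P))) = Add(-3, Mul(Add(2916, H), Add(177, P))) = Add(-3, Mul(Add(177, P), Add(2916, H))))
Function('O')(b) = 0
Add(Function('O')(-102), Mul(-1, Function('d')(C, 184))) = Add(0, Mul(-1, Add(516129, Mul(177, -219), Mul(2916, 184), Mul(-219, 184)))) = Add(0, Mul(-1, Add(516129, -38763, 536544, -40296))) = Add(0, Mul(-1, 973614)) = Add(0, -973614) = -973614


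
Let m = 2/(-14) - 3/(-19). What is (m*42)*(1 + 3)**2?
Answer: 192/19 ≈ 10.105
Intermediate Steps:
m = 2/133 (m = 2*(-1/14) - 3*(-1/19) = -1/7 + 3/19 = 2/133 ≈ 0.015038)
(m*42)*(1 + 3)**2 = ((2/133)*42)*(1 + 3)**2 = (12/19)*4**2 = (12/19)*16 = 192/19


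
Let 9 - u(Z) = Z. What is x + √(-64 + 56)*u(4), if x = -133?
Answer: -133 + 10*I*√2 ≈ -133.0 + 14.142*I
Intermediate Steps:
u(Z) = 9 - Z
x + √(-64 + 56)*u(4) = -133 + √(-64 + 56)*(9 - 1*4) = -133 + √(-8)*(9 - 4) = -133 + (2*I*√2)*5 = -133 + 10*I*√2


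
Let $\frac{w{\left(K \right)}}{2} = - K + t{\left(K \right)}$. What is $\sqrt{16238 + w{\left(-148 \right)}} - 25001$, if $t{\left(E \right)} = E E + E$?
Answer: $-25001 + \sqrt{60046} \approx -24756.0$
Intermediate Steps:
$t{\left(E \right)} = E + E^{2}$ ($t{\left(E \right)} = E^{2} + E = E + E^{2}$)
$w{\left(K \right)} = - 2 K + 2 K \left(1 + K\right)$ ($w{\left(K \right)} = 2 \left(- K + K \left(1 + K\right)\right) = - 2 K + 2 K \left(1 + K\right)$)
$\sqrt{16238 + w{\left(-148 \right)}} - 25001 = \sqrt{16238 + 2 \left(-148\right)^{2}} - 25001 = \sqrt{16238 + 2 \cdot 21904} - 25001 = \sqrt{16238 + 43808} - 25001 = \sqrt{60046} - 25001 = -25001 + \sqrt{60046}$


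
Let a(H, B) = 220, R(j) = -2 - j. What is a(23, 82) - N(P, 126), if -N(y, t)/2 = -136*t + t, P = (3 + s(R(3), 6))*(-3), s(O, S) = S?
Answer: -33800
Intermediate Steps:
P = -27 (P = (3 + 6)*(-3) = 9*(-3) = -27)
N(y, t) = 270*t (N(y, t) = -2*(-136*t + t) = -(-270)*t = 270*t)
a(23, 82) - N(P, 126) = 220 - 270*126 = 220 - 1*34020 = 220 - 34020 = -33800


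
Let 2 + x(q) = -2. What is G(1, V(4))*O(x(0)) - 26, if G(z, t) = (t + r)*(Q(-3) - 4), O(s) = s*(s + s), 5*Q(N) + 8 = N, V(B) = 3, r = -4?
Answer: 862/5 ≈ 172.40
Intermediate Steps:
x(q) = -4 (x(q) = -2 - 2 = -4)
Q(N) = -8/5 + N/5
O(s) = 2*s² (O(s) = s*(2*s) = 2*s²)
G(z, t) = 124/5 - 31*t/5 (G(z, t) = (t - 4)*((-8/5 + (⅕)*(-3)) - 4) = (-4 + t)*((-8/5 - ⅗) - 4) = (-4 + t)*(-11/5 - 4) = (-4 + t)*(-31/5) = 124/5 - 31*t/5)
G(1, V(4))*O(x(0)) - 26 = (124/5 - 31/5*3)*(2*(-4)²) - 26 = (124/5 - 93/5)*(2*16) - 26 = (31/5)*32 - 26 = 992/5 - 26 = 862/5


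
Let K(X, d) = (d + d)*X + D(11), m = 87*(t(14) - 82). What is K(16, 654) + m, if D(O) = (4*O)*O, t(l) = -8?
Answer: 13582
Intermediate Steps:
D(O) = 4*O²
m = -7830 (m = 87*(-8 - 82) = 87*(-90) = -7830)
K(X, d) = 484 + 2*X*d (K(X, d) = (d + d)*X + 4*11² = (2*d)*X + 4*121 = 2*X*d + 484 = 484 + 2*X*d)
K(16, 654) + m = (484 + 2*16*654) - 7830 = (484 + 20928) - 7830 = 21412 - 7830 = 13582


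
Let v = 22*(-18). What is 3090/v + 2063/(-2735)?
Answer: -1544683/180510 ≈ -8.5573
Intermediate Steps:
v = -396
3090/v + 2063/(-2735) = 3090/(-396) + 2063/(-2735) = 3090*(-1/396) + 2063*(-1/2735) = -515/66 - 2063/2735 = -1544683/180510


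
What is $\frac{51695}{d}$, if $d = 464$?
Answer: $\frac{51695}{464} \approx 111.41$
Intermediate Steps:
$\frac{51695}{d} = \frac{51695}{464}$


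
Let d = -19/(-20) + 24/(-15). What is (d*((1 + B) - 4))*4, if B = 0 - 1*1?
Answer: 52/5 ≈ 10.400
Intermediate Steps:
d = -13/20 (d = -19*(-1/20) + 24*(-1/15) = 19/20 - 8/5 = -13/20 ≈ -0.65000)
B = -1 (B = 0 - 1 = -1)
(d*((1 + B) - 4))*4 = -13*((1 - 1) - 4)/20*4 = -13*(0 - 4)/20*4 = -13/20*(-4)*4 = (13/5)*4 = 52/5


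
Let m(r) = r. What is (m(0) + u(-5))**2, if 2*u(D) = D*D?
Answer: 625/4 ≈ 156.25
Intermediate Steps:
u(D) = D**2/2 (u(D) = (D*D)/2 = D**2/2)
(m(0) + u(-5))**2 = (0 + (1/2)*(-5)**2)**2 = (0 + (1/2)*25)**2 = (0 + 25/2)**2 = (25/2)**2 = 625/4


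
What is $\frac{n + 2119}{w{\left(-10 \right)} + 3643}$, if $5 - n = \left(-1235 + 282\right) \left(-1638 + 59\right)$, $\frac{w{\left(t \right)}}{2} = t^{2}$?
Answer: $- \frac{1502663}{3843} \approx -391.01$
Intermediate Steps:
$w{\left(t \right)} = 2 t^{2}$
$n = -1504782$ ($n = 5 - \left(-1235 + 282\right) \left(-1638 + 59\right) = 5 - \left(-953\right) \left(-1579\right) = 5 - 1504787 = -1504782$)
$\frac{n + 2119}{w{\left(-10 \right)} + 3643} = \frac{-1504782 + 2119}{2 \left(-10\right)^{2} + 3643} = - \frac{1502663}{2 \cdot 100 + 3643} = - \frac{1502663}{200 + 3643} = - \frac{1502663}{3843}$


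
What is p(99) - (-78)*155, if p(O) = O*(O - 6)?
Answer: 21297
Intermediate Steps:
p(O) = O*(-6 + O)
p(99) - (-78)*155 = 99*(-6 + 99) - (-78)*155 = 99*93 - 1*(-12090) = 9207 + 12090 = 21297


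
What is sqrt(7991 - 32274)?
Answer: I*sqrt(24283) ≈ 155.83*I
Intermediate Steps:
sqrt(7991 - 32274) = sqrt(-24283) = I*sqrt(24283)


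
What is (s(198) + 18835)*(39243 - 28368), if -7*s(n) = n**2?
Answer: 1007470875/7 ≈ 1.4392e+8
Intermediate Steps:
s(n) = -n**2/7
(s(198) + 18835)*(39243 - 28368) = (-1/7*198**2 + 18835)*(39243 - 28368) = (-1/7*39204 + 18835)*10875 = (-39204/7 + 18835)*10875 = (92641/7)*10875 = 1007470875/7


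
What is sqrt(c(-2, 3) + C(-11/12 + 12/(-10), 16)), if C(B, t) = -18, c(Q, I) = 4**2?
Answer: I*sqrt(2) ≈ 1.4142*I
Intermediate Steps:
c(Q, I) = 16
sqrt(c(-2, 3) + C(-11/12 + 12/(-10), 16)) = sqrt(16 - 18) = sqrt(-2) = I*sqrt(2)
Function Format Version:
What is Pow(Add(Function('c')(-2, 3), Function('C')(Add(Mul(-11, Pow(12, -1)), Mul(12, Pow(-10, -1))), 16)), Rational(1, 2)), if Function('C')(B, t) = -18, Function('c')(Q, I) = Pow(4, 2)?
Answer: Mul(I, Pow(2, Rational(1, 2))) ≈ Mul(1.4142, I)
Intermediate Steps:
Function('c')(Q, I) = 16
Pow(Add(Function('c')(-2, 3), Function('C')(Add(Mul(-11, Pow(12, -1)), Mul(12, Pow(-10, -1))), 16)), Rational(1, 2)) = Pow(Add(16, -18), Rational(1, 2)) = Pow(-2, Rational(1, 2)) = Mul(I, Pow(2, Rational(1, 2)))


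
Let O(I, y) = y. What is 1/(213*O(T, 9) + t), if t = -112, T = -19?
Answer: 1/1805 ≈ 0.00055402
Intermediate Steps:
1/(213*O(T, 9) + t) = 1/(213*9 - 112) = 1/(1917 - 112) = 1/1805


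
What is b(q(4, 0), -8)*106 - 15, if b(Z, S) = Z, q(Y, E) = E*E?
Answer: -15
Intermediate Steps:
q(Y, E) = E**2
b(q(4, 0), -8)*106 - 15 = 0**2*106 - 15 = 0*106 - 15 = 0 - 15 = -15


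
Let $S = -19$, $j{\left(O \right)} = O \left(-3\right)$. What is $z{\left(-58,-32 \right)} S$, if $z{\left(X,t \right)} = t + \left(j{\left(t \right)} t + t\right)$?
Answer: $59584$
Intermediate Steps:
$j{\left(O \right)} = - 3 O$
$z{\left(X,t \right)} = - 3 t^{2} + 2 t$ ($z{\left(X,t \right)} = t + \left(- 3 t t + t\right) = t - \left(- t + 3 t^{2}\right) = - 3 t^{2} + 2 t$)
$z{\left(-58,-32 \right)} S = - 32 \left(2 - -96\right) \left(-19\right) = - 32 \left(2 + 96\right) \left(-19\right) = \left(-32\right) 98 \left(-19\right) = \left(-3136\right) \left(-19\right) = 59584$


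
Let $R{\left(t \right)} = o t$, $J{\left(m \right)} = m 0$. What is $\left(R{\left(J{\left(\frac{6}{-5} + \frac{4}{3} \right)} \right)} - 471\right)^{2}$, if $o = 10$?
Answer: $221841$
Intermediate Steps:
$J{\left(m \right)} = 0$
$R{\left(t \right)} = 10 t$
$\left(R{\left(J{\left(\frac{6}{-5} + \frac{4}{3} \right)} \right)} - 471\right)^{2} = \left(10 \cdot 0 - 471\right)^{2} = \left(0 - 471\right)^{2} = \left(-471\right)^{2} = 221841$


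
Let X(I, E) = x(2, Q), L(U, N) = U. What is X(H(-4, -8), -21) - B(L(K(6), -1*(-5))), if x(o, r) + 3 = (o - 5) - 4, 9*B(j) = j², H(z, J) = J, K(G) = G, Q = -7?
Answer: -14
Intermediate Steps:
B(j) = j²/9
x(o, r) = -12 + o (x(o, r) = -3 + ((o - 5) - 4) = -3 + ((-5 + o) - 4) = -3 + (-9 + o) = -12 + o)
X(I, E) = -10 (X(I, E) = -12 + 2 = -10)
X(H(-4, -8), -21) - B(L(K(6), -1*(-5))) = -10 - 6²/9 = -10 - 36/9 = -10 - 1*4 = -10 - 4 = -14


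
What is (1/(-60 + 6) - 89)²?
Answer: 23107249/2916 ≈ 7924.3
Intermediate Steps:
(1/(-60 + 6) - 89)² = (1/(-54) - 89)² = (-1/54 - 89)² = (-4807/54)² = 23107249/2916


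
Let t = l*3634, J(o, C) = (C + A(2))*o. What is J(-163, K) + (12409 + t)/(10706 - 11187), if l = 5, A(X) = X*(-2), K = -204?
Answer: 16277245/481 ≈ 33840.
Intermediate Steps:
A(X) = -2*X
J(o, C) = o*(-4 + C) (J(o, C) = (C - 2*2)*o = (C - 4)*o = (-4 + C)*o = o*(-4 + C))
t = 18170 (t = 5*3634 = 18170)
J(-163, K) + (12409 + t)/(10706 - 11187) = -163*(-4 - 204) + (12409 + 18170)/(10706 - 11187) = -163*(-208) + 30579/(-481) = 33904 + 30579*(-1/481) = 33904 - 30579/481 = 16277245/481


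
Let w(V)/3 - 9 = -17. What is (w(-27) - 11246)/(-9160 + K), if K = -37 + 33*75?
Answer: 5635/3361 ≈ 1.6766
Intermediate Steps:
w(V) = -24 (w(V) = 27 + 3*(-17) = 27 - 51 = -24)
K = 2438 (K = -37 + 2475 = 2438)
(w(-27) - 11246)/(-9160 + K) = (-24 - 11246)/(-9160 + 2438) = -11270/(-6722) = -11270*(-1/6722) = 5635/3361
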